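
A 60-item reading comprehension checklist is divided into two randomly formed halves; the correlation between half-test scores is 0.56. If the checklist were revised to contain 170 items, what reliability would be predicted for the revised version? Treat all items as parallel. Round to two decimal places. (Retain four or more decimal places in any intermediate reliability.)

Full-test reliability from the split-half r: r_full = 2(0.56)/(1 + 0.56) = 0.7179
Then adjust to 170 items: n = 170/60 = 2.8333
r_new = n·r_full / (1 + (n − 1)·r_full) = 2.0340 / 2.3161 ≈ 0.8782

0.88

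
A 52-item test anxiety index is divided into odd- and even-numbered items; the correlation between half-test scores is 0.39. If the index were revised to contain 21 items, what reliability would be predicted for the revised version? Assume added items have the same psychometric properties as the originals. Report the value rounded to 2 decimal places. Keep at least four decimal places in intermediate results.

0.34

Spearman-Brown correction (n = 2): r_full = 2·0.39/(1 + 0.39) = 0.5612
Then adjust to 21 items: n = 21/52 = 0.4038
r_new = n·r_full / (1 + (n − 1)·r_full) = 0.2266 / 0.6654 ≈ 0.3405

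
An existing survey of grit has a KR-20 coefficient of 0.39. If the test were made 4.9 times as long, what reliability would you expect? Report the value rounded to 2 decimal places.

By Spearman-Brown, r_new = n r / (1 + (n − 1) r).
r_new = 4.9·0.39 / [1 + (4.9 − 1)·0.39]
     = 1.9110 / 2.5210 = 0.7580

0.76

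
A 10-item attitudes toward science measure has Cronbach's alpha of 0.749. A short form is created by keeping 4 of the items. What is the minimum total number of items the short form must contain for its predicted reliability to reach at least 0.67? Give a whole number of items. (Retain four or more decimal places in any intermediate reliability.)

7

First, r for the 4-item form: n = 4/10 = 0.4000, so r_4 = 0.4000·0.749/(1 + (0.4000 − 1)·0.749) = 0.5441
Then solve for n' with r_old = 0.5441, r_target = 0.67: n' = 0.67(1 − 0.5441)/[0.5441(1 − 0.67)] = 1.7012
Items = 1.7012 × 4 ≈ 6.80 → 7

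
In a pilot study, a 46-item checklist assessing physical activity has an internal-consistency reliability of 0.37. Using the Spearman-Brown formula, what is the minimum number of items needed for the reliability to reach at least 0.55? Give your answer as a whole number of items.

n = 0.55 × (1 − 0.37) / [ 0.37 × (1 − 0.55) ]
  = 0.3465 / 0.1665 = 2.0811
Items needed = n × 46 = 2.0811 × 46 ≈ 95.73 → round up to 96

96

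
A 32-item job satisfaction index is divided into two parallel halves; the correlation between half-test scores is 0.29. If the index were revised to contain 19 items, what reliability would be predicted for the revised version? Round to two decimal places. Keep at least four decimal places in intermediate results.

0.33

Spearman-Brown correction (n = 2): r_full = 2·0.29/(1 + 0.29) = 0.4496
Then adjust to 19 items: n = 19/32 = 0.5938
r_new = n·r_full / (1 + (n − 1)·r_full) = 0.2670 / 0.8174 ≈ 0.3266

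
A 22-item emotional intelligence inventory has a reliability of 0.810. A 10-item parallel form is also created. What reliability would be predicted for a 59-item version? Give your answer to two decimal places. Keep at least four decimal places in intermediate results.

The 10-item form is not needed; work directly from the 22-item form with n = 59/22 = 2.6818.
r_{59} = n·r / (1 + (n − 1)·r) = 2.1723 / 2.3623 ≈ 0.9196

0.92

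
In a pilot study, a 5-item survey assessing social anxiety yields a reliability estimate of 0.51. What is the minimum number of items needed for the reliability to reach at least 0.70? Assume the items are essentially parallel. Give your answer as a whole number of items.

Rearranging the Spearman-Brown formula for n,
n = r_target (1 − r_old) / [ r_old (1 − r_target) ]
n = 0.70 × (1 − 0.51) / [ 0.51 × (1 − 0.70) ]
n = 0.3430 / 0.1530 ≈ 2.2418
Items needed = n × 5 = 2.2418 × 5 ≈ 11.21 → round up to 12

12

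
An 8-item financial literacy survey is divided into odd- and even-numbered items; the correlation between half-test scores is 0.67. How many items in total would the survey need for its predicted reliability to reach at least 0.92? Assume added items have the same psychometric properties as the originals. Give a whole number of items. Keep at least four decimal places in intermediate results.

Corrected full-test reliability: r_full = 2 × 0.67 / (1 + 0.67) ≈ 0.8024
Solve Spearman-Brown for n: n = 0.92(1 − 0.8024) / [0.8024(1 − 0.92)] = 2.8320
Required items = 2.8320 × 8 = 22.66, so 23 items.

23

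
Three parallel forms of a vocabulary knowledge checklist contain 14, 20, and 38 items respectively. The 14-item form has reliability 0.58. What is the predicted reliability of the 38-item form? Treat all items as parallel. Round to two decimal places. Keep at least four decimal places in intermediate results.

Only the ratio of lengths matters: n = 38/14 = 2.7143
r_{38} = n·r / (1 + (n − 1)·r) = 1.5743 / 1.9943 ≈ 0.7894

0.79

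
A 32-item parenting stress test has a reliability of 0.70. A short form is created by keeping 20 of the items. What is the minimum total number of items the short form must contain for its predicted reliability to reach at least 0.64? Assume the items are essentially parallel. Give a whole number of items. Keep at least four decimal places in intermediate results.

First, r for the 20-item form: n = 20/32 = 0.6250, so r_20 = 0.6250·0.70/(1 + (0.6250 − 1)·0.70) = 0.5932
Length factor from the short form to reach 0.64: n' = 0.64(1 − 0.5932) / [0.5932(1 − 0.64)] ≈ 1.2192
Total items = 1.2192 × 20 = 24.38, rounded up to 25.

25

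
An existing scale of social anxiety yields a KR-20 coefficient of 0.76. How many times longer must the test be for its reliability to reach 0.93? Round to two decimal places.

4.20

Rearranging the Spearman-Brown formula for n,
n = r*(1 − r) / [ r (1 − r*) ]
n = 0.93(1 − 0.76) / [0.76(1 − 0.93)]
n = 0.2232 / 0.0532 ≈ 4.1955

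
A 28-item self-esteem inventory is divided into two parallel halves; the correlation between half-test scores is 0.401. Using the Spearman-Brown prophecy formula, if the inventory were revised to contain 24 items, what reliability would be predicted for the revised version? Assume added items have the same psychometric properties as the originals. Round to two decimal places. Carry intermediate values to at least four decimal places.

First correct the split-half correlation to full-test reliability: r_full = 2 × 0.401 / (1 + 0.401) ≈ 0.5724
Length factor from 28 to 24 items: n = 24/28 = 0.8571
r_new = n·r_full / (1 + (n − 1)·r_full) = 0.4906 / 0.9182 ≈ 0.5343

0.53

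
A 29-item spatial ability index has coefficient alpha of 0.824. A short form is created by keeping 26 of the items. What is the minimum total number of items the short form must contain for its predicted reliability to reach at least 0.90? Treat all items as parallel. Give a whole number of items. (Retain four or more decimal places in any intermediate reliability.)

56

Short-form reliability: n = 26/29 = 0.8966; r_26 = n·r/(1+(n−1)r) ≈ 0.8076
Length factor from the short form to reach 0.90: n' = 0.90(1 − 0.8076) / [0.8076(1 − 0.90)] ≈ 2.1441
Total items = 2.1441 × 26 = 55.75, rounded up to 56.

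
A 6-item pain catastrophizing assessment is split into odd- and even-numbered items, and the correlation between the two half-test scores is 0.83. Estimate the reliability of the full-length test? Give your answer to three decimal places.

0.907

The full test is twice the length of either half (n = 2).
r_full = 2(0.83) / (1 + 0.83)
       = 1.6600 / 1.8300 = 0.9071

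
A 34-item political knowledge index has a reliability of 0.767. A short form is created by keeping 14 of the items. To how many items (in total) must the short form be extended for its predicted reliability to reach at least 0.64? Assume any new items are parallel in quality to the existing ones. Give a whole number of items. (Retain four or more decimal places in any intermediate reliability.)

19

Short-form reliability: n = 14/34 = 0.4118; r_14 = n·r/(1+(n−1)r) ≈ 0.5755
Length factor from the short form to reach 0.64: n' = 0.64(1 − 0.5755) / [0.5755(1 − 0.64)] ≈ 1.3113
Items = 1.3113 × 14 ≈ 18.36 → 19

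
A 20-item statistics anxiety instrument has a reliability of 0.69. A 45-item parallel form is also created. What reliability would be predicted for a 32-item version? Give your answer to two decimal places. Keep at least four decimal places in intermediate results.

0.78

The 45-item form is not needed; work directly from the 20-item form with n = 32/20 = 1.6000.
r_{32} = n·r / (1 + (n − 1)·r) = 1.1040 / 1.4140 ≈ 0.7808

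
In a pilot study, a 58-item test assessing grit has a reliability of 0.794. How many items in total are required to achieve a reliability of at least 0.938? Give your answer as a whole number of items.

Spearman-Brown solved for the length factor n:
n = r_target (1 − r_old) / [ r_old (1 − r_target) ]
n = [0.938 × 0.206] / [0.794 × 0.062]
  = 0.193228 / 0.049228 = 3.9252
Items needed = n × 58 = 3.9252 × 58 ≈ 227.66 → round up to 228

228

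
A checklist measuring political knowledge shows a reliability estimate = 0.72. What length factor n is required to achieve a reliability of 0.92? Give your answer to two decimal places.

Rearranging the Spearman-Brown formula for n,
n = r*(1 − r) / [ r (1 − r*) ]
n = [0.92 × 0.28] / [0.72 × 0.08]
  = 0.2576 / 0.0576 = 4.4722

4.47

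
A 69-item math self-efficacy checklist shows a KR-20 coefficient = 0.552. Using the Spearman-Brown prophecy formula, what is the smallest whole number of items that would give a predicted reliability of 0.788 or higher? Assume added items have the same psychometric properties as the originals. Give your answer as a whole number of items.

Spearman-Brown solved for the length factor n:
n = r*(1 − r) / [ r (1 − r*) ]
n = [0.788 × 0.448] / [0.552 × 0.212]
n = 0.353024 / 0.117024 ≈ 3.0167
Items needed = n × 69 = 3.0167 × 69 ≈ 208.15 → round up to 209

209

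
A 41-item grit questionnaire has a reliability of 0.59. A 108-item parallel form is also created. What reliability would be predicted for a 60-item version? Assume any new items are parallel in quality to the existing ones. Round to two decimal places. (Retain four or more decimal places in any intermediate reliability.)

0.68

Only the ratio of lengths matters: n = 60/41 = 1.4634
r_{60} = n·r / (1 + (n − 1)·r) = 0.8634 / 1.2734 ≈ 0.6780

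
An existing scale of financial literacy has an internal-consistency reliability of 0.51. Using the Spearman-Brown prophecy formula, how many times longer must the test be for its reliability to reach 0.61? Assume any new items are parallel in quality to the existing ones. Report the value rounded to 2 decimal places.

Rearranging the Spearman-Brown formula for n,
n = r*(1 − r) / [ r (1 − r*) ]
n = 0.61(1 − 0.51) / [0.51(1 − 0.61)]
  = 0.2989 / 0.1989 = 1.5028

1.50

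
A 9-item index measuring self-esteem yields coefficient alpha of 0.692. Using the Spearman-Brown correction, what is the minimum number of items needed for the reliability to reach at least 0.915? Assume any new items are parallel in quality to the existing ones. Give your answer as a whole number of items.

n = 0.915(1 − 0.692) / [0.692(1 − 0.915)]
  = 0.281820 / 0.058820 = 4.7912
So the test needs 4.7912 × 9 ≈ 43.12 items; rounding up, 44.

44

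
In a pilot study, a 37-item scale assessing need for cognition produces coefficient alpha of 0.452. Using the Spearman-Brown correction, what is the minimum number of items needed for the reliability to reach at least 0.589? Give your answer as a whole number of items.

n = 0.589 × (1 − 0.452) / [ 0.452 × (1 − 0.589) ]
n = 0.322772 / 0.185772 ≈ 1.7375
1.7375 × 37 = 64.29 → 65 items

65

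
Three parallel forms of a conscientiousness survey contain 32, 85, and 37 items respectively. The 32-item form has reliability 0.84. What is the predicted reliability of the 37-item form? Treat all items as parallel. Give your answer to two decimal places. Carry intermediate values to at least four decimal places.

The 85-item form is not needed; work directly from the 32-item form with n = 37/32 = 1.1562.
r_{37} = n·r / (1 + (n − 1)·r) = 0.9712 / 1.1312 ≈ 0.8586

0.86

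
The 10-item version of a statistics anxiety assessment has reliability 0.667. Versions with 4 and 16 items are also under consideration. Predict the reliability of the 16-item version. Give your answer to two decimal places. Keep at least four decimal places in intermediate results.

0.76

The 4-item form is not needed; work directly from the 10-item form with n = 16/10 = 1.6000.
r_{16} = n·r / (1 + (n − 1)·r) = 1.0672 / 1.4002 ≈ 0.7622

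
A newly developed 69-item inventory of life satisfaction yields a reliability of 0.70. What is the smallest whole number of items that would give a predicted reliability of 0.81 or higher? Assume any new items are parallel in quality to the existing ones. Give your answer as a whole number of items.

127

Rearranging the Spearman-Brown formula for n,
n = r*(1 − r) / [ r (1 − r*) ]
n = [0.81 × 0.30] / [0.70 × 0.19]
  = 0.2430 / 0.1330 = 1.8271
1.8271 × 69 = 126.07 → 127 items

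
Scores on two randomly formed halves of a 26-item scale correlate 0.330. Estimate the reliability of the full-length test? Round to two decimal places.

Apply the Spearman-Brown correction with n = 2:
r_full = 2r_hh / (1 + r_hh) = 2 × 0.330 / (1 + 0.330)
r_full = 0.6600 / 1.3300 ≈ 0.4962

0.50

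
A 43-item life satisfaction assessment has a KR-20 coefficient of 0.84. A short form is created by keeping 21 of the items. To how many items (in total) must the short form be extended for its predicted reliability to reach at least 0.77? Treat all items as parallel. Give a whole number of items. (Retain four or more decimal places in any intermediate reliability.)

28

First, r for the 21-item form: n = 21/43 = 0.4884, so r_21 = 0.4884·0.84/(1 + (0.4884 − 1)·0.84) = 0.7194
Then solve for n' with r_old = 0.7194, r_target = 0.77: n' = 0.77(1 − 0.7194)/[0.7194(1 − 0.77)] = 1.3058
Items = 1.3058 × 21 ≈ 27.42 → 28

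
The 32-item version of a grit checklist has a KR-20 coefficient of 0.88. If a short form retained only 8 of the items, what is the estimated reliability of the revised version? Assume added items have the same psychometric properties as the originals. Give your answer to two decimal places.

0.65

n = 8/32 = 0.25
Spearman-Brown: r_new = n·r / (1 + (n − 1)·r)
r_new = (0.25 × 0.88) / (1 + (0.25 − 1) × 0.88)
     = 0.2200 / 0.3400 = 0.6471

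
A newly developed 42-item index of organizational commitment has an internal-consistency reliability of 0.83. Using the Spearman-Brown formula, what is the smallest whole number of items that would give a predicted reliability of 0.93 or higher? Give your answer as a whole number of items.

115

Rearranging the Spearman-Brown formula for n,
n = r*(1 − r) / [ r (1 − r*) ]
n = [0.93 × 0.17] / [0.83 × 0.07]
n = 0.1581 / 0.0581 ≈ 2.7212
So the test needs 2.7212 × 42 ≈ 114.29 items; rounding up, 115.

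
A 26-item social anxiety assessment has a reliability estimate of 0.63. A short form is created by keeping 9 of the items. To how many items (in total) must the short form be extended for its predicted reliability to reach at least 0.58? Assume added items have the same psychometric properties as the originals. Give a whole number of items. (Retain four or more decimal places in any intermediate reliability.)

First, r for the 9-item form: n = 9/26 = 0.3462, so r_9 = 0.3462·0.63/(1 + (0.3462 − 1)·0.63) = 0.3709
Length factor from the short form to reach 0.58: n' = 0.58(1 − 0.3709) / [0.3709(1 − 0.58)] ≈ 2.3423
Items = 2.3423 × 9 ≈ 21.08 → 22

22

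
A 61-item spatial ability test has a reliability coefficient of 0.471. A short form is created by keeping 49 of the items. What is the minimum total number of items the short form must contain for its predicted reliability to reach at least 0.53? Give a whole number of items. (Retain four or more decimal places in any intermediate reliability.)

78

Short-form reliability: n = 49/61 = 0.8033; r_49 = n·r/(1+(n−1)r) ≈ 0.4170
Length factor from the short form to reach 0.53: n' = 0.53(1 − 0.4170) / [0.4170(1 − 0.53)] ≈ 1.5766
Total items = 1.5766 × 49 = 77.25, rounded up to 78.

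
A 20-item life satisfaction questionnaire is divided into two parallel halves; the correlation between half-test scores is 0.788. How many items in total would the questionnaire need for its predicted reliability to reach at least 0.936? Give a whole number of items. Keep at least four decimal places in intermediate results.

r_full = 2(0.788)/(1 + 0.788) = 0.8814
Solve Spearman-Brown for n: n = 0.936(1 − 0.8814) / [0.8814(1 − 0.936)] = 1.9679
Items = 1.9679 × 20 ≈ 39.36 → 40

40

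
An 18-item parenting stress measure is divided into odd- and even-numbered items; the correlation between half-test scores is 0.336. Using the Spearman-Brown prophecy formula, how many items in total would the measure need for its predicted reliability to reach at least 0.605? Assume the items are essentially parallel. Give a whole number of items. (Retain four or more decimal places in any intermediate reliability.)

r_full = 2(0.336)/(1 + 0.336) = 0.5030
Solve Spearman-Brown for n: n = 0.605(1 − 0.5030) / [0.5030(1 − 0.605)] = 1.5134
Required items = 1.5134 × 18 = 27.24, so 28 items.

28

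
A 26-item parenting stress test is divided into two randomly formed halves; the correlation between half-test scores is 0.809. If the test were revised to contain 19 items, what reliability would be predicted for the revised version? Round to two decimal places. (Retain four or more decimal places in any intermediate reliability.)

0.86

Spearman-Brown correction (n = 2): r_full = 2·0.809/(1 + 0.809) = 0.8944
Then adjust to 19 items: n = 19/26 = 0.7308
r_new = n·r_full / (1 + (n − 1)·r_full) = 0.6536 / 0.7592 ≈ 0.8609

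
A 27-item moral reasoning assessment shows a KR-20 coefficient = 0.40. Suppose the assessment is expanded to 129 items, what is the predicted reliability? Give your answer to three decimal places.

0.761

Length ratio n = 129/27 = 4.7778
r_new = 4.7778·0.40 / [1 + (4.7778 − 1)·0.40]
r_new = 1.9111 / 2.5111 ≈ 0.7611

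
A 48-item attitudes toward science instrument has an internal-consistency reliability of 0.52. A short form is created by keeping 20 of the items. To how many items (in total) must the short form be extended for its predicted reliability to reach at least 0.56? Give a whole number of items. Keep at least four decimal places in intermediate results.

First, r for the 20-item form: n = 20/48 = 0.4167, so r_20 = 0.4167·0.52/(1 + (0.4167 − 1)·0.52) = 0.3110
Then solve for n' with r_old = 0.3110, r_target = 0.56: n' = 0.56(1 − 0.3110)/[0.3110(1 − 0.56)] = 2.8196
Total items = 2.8196 × 20 = 56.39, rounded up to 57.

57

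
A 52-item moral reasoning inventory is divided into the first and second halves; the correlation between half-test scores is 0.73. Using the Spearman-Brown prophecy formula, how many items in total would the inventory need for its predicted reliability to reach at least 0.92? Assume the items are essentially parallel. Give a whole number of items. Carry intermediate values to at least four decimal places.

r_full = 2(0.73)/(1 + 0.73) = 0.8439
Solve Spearman-Brown for n: n = 0.92(1 − 0.8439) / [0.8439(1 − 0.92)] = 2.1272
Required items = 2.1272 × 52 = 110.61, so 111 items.

111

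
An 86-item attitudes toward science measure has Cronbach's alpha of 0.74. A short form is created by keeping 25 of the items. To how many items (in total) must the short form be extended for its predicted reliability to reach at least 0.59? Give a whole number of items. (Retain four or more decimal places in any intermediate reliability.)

44

First, r for the 25-item form: n = 25/86 = 0.2907, so r_25 = 0.2907·0.74/(1 + (0.2907 − 1)·0.74) = 0.4528
Length factor from the short form to reach 0.59: n' = 0.59(1 − 0.4528) / [0.4528(1 − 0.59)] ≈ 1.7390
Total items = 1.7390 × 25 = 43.48, rounded up to 44.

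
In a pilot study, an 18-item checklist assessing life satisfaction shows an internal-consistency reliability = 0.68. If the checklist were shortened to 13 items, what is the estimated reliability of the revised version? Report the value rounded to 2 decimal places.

Length ratio n = 13/18 = 0.7222
Spearman-Brown: r_new = n·r / (1 + (n − 1)·r)
r_new = (0.7222 × 0.68) / (1 + (0.7222 − 1) × 0.68)
     = 0.4911 / 0.8111 = 0.6055

0.61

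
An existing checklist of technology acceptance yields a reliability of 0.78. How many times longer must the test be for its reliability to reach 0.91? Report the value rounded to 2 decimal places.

n = [0.91 × 0.22] / [0.78 × 0.09]
n = 0.2002 / 0.0702 ≈ 2.8519

2.85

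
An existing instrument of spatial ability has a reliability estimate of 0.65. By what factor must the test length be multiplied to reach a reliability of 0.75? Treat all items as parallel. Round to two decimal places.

1.62

n = 0.75(1 − 0.65) / [0.65(1 − 0.75)]
n = 0.2625 / 0.1625 ≈ 1.6154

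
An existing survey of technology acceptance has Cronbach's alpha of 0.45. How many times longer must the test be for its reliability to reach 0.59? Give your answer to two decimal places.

1.76

n = 0.59(1 − 0.45) / [0.45(1 − 0.59)]
n = 0.3245 / 0.1845 ≈ 1.7588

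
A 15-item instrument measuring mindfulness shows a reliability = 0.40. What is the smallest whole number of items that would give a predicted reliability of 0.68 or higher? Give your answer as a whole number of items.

n = 0.68 × (1 − 0.40) / [ 0.40 × (1 − 0.68) ]
n = 0.4080 / 0.1280 ≈ 3.1875
So the test needs 3.1875 × 15 ≈ 47.81 items; rounding up, 48.

48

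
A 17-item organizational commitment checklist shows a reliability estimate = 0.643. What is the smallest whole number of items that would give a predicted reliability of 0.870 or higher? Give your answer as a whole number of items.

n = 0.870 × (1 − 0.643) / [ 0.643 × (1 − 0.870) ]
n = 0.310590 / 0.083590 ≈ 3.7156
Items needed = n × 17 = 3.7156 × 17 ≈ 63.17 → round up to 64

64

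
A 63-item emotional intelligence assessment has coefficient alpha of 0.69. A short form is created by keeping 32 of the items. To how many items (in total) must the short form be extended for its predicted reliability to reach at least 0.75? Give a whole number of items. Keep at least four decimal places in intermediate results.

Short-form reliability: n = 32/63 = 0.5079; r_32 = n·r/(1+(n−1)r) ≈ 0.5306
Length factor from the short form to reach 0.75: n' = 0.75(1 − 0.5306) / [0.5306(1 − 0.75)] ≈ 2.6540
Total items = 2.6540 × 32 = 84.93, rounded up to 85.

85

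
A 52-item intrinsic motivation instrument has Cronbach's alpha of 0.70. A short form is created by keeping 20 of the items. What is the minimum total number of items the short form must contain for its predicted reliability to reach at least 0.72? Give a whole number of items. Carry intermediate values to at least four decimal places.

First, r for the 20-item form: n = 20/52 = 0.3846, so r_20 = 0.3846·0.70/(1 + (0.3846 − 1)·0.70) = 0.4730
Then solve for n' with r_old = 0.4730, r_target = 0.72: n' = 0.72(1 − 0.4730)/[0.4730(1 − 0.72)] = 2.8650
Total items = 2.8650 × 20 = 57.30, rounded up to 58.

58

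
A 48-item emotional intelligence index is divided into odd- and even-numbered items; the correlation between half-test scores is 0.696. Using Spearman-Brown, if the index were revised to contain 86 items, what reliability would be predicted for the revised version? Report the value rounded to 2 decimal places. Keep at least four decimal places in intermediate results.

Spearman-Brown correction (n = 2): r_full = 2·0.696/(1 + 0.696) = 0.8208
Then adjust to 86 items: n = 86/48 = 1.7917
r_new = n·r_full / (1 + (n − 1)·r_full) = 1.4706 / 1.6498 ≈ 0.8914

0.89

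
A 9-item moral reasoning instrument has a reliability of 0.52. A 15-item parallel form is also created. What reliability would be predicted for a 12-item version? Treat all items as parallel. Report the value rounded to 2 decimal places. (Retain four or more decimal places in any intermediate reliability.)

The 15-item form is not needed; work directly from the 9-item form with n = 12/9 = 1.3333.
r_{12} = n·r / (1 + (n − 1)·r) = 0.6933 / 1.1733 ≈ 0.5909

0.59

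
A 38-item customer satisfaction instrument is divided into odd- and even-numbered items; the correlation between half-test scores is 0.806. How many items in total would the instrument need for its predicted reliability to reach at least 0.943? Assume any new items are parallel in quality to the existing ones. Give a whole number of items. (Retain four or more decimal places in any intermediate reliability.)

76

Corrected full-test reliability: r_full = 2 × 0.806 / (1 + 0.806) ≈ 0.8926
Solve Spearman-Brown for n: n = 0.943(1 − 0.8926) / [0.8926(1 − 0.943)] = 1.9906
Items = 1.9906 × 38 ≈ 75.64 → 76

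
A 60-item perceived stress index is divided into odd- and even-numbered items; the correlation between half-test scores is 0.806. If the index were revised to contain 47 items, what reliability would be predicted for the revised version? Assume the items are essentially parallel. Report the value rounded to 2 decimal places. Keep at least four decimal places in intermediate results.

First correct the split-half correlation to full-test reliability: r_full = 2 × 0.806 / (1 + 0.806) ≈ 0.8926
Length factor from 60 to 47 items: n = 47/60 = 0.7833
r_new = n·r_full / (1 + (n − 1)·r_full) = 0.6992 / 0.8066 ≈ 0.8668

0.87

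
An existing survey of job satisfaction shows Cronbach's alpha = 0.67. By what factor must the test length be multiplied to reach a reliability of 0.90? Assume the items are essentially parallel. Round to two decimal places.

4.43

Rearranging the Spearman-Brown formula for n,
n = r*(1 − r) / [ r (1 − r*) ]
n = [0.90 × 0.33] / [0.67 × 0.10]
n = 0.2970 / 0.0670 ≈ 4.4328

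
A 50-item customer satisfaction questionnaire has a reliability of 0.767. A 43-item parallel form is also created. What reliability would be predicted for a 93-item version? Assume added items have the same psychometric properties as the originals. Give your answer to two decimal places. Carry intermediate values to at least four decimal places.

0.86

The 43-item form is not needed; work directly from the 50-item form with n = 93/50 = 1.8600.
r_{93} = n·r / (1 + (n − 1)·r) = 1.4266 / 1.6596 ≈ 0.8596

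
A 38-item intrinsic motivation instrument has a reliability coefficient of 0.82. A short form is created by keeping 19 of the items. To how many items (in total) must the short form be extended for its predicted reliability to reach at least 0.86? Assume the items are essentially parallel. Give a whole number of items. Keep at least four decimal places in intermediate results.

Short-form reliability: n = 19/38 = 0.5000; r_19 = n·r/(1+(n−1)r) ≈ 0.6949
Length factor from the short form to reach 0.86: n' = 0.86(1 − 0.6949) / [0.6949(1 − 0.86)] ≈ 2.6971
Total items = 2.6971 × 19 = 51.24, rounded up to 52.

52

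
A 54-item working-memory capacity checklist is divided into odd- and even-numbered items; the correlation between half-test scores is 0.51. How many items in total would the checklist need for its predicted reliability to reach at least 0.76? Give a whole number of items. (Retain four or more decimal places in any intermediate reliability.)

Corrected full-test reliability: r_full = 2 × 0.51 / (1 + 0.51) ≈ 0.6755
n = r_tgt(1 − r_full) / [r_full(1 − r_tgt)] = 0.76 × 0.3245 / (0.6755 × 0.24) ≈ 1.5212
Required items = 1.5212 × 54 = 82.14, so 83 items.

83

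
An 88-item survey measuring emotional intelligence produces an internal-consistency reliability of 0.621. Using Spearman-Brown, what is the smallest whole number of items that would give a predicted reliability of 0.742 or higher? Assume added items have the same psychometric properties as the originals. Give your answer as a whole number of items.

155

Spearman-Brown solved for the length factor n:
n = r*(1 − r) / [ r (1 − r*) ]
n = 0.742(1 − 0.621) / [0.621(1 − 0.742)]
n = 0.281218 / 0.160218 ≈ 1.7552
Items needed = n × 88 = 1.7552 × 88 ≈ 154.46 → round up to 155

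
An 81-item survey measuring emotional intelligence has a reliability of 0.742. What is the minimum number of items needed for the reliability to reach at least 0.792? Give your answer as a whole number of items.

108

Invert Spearman-Brown to solve for n:
n = r*(1 − r) / [ r (1 − r*) ]
n = 0.792(1 − 0.742) / [0.742(1 − 0.792)]
n = 0.204336 / 0.154336 ≈ 1.3240
Items needed = n × 81 = 1.3240 × 81 ≈ 107.24 → round up to 108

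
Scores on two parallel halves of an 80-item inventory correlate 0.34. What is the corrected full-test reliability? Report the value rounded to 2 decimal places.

r_full = 2(0.34) / (1 + 0.34)
       = 0.6800 / 1.3400 = 0.5075

0.51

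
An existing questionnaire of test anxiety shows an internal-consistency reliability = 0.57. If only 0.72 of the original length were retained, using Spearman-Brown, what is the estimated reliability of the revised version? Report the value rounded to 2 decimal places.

r_new = 0.72·0.57 / [1 + (0.72 − 1)·0.57]
     = 0.4104 / 0.8404 = 0.4883

0.49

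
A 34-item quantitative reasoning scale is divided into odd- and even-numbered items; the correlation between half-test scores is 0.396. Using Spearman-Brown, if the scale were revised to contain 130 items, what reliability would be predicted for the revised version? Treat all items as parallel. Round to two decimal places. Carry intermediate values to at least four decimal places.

Full-test reliability from the split-half r: r_full = 2(0.396)/(1 + 0.396) = 0.5673
Then adjust to 130 items: n = 130/34 = 3.8235
r_new = n·r_full / (1 + (n − 1)·r_full) = 2.1691 / 2.6018 ≈ 0.8337

0.83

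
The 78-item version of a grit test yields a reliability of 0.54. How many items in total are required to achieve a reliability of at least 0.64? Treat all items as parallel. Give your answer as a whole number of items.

n = 0.64 × (1 − 0.54) / [ 0.54 × (1 − 0.64) ]
n = 0.2944 / 0.1944 ≈ 1.5144
So the test needs 1.5144 × 78 ≈ 118.12 items; rounding up, 119.

119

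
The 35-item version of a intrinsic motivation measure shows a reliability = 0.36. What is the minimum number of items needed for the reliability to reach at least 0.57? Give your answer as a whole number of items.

n = [0.57 × 0.64] / [0.36 × 0.43]
n = 0.3648 / 0.1548 ≈ 2.3566
Items needed = n × 35 = 2.3566 × 35 ≈ 82.48 → round up to 83

83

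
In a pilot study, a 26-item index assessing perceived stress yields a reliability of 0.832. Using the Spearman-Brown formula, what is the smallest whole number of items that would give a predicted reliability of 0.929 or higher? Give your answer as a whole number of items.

69

Invert Spearman-Brown to solve for n:
n = r_target (1 − r_old) / [ r_old (1 − r_target) ]
n = 0.929 × (1 − 0.832) / [ 0.832 × (1 − 0.929) ]
  = 0.156072 / 0.059072 = 2.6421
2.6421 × 26 = 68.69 → 69 items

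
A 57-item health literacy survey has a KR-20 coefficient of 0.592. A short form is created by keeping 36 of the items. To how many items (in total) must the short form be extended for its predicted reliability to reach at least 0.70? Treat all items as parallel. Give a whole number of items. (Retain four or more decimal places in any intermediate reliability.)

92

First, r for the 36-item form: n = 36/57 = 0.6316, so r_36 = 0.6316·0.592/(1 + (0.6316 − 1)·0.592) = 0.4782
Length factor from the short form to reach 0.70: n' = 0.70(1 − 0.4782) / [0.4782(1 − 0.70)] ≈ 2.5461
Total items = 2.5461 × 36 = 91.66, rounded up to 92.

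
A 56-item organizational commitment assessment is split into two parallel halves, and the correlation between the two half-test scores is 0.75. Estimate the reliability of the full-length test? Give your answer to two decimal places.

0.86

Each half is half the length of the full test, so the full test is n = 2 times a half.
r_full = 2r_hh / (1 + r_hh) = 2 × 0.75 / (1 + 0.75)
r_full = 1.5000 / 1.7500 ≈ 0.8571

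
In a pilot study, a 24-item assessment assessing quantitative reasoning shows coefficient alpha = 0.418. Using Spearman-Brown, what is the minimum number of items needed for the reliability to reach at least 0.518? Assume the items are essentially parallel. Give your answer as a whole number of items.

n = [0.518 × 0.582] / [0.418 × 0.482]
n = 0.301476 / 0.201476 ≈ 1.4963
So the test needs 1.4963 × 24 ≈ 35.91 items; rounding up, 36.

36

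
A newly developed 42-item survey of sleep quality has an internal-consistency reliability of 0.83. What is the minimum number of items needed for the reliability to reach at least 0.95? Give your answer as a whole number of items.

164

n = [0.95 × 0.17] / [0.83 × 0.05]
  = 0.1615 / 0.0415 = 3.8916
3.8916 × 42 = 163.45 → 164 items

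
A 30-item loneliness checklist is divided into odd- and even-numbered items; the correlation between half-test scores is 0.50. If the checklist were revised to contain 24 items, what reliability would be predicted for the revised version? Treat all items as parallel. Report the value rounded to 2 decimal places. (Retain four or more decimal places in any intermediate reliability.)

0.62

First correct the split-half correlation to full-test reliability: r_full = 2 × 0.50 / (1 + 0.50) ≈ 0.6667
Length factor from 30 to 24 items: n = 24/30 = 0.8000
r_new = n·r_full / (1 + (n − 1)·r_full) = 0.5334 / 0.8667 ≈ 0.6154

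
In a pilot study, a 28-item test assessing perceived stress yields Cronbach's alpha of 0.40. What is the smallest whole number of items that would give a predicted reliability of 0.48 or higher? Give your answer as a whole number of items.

39

Invert Spearman-Brown to solve for n:
n = r_target (1 − r_old) / [ r_old (1 − r_target) ]
n = 0.48 × (1 − 0.40) / [ 0.40 × (1 − 0.48) ]
n = 0.2880 / 0.2080 ≈ 1.3846
So the test needs 1.3846 × 28 ≈ 38.77 items; rounding up, 39.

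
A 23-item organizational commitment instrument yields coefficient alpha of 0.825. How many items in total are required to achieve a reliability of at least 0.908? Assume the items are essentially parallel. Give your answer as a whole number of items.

49

n = [0.908 × 0.175] / [0.825 × 0.092]
n = 0.158900 / 0.075900 ≈ 2.0935
2.0935 × 23 = 48.15 → 49 items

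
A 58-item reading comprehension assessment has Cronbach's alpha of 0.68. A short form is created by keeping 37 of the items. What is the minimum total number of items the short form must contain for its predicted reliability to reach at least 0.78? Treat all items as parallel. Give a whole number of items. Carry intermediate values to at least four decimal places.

97

First, r for the 37-item form: n = 37/58 = 0.6379, so r_37 = 0.6379·0.68/(1 + (0.6379 − 1)·0.68) = 0.5755
Then solve for n' with r_old = 0.5755, r_target = 0.78: n' = 0.78(1 − 0.5755)/[0.5755(1 − 0.78)] = 2.6152
Total items = 2.6152 × 37 = 96.76, rounded up to 97.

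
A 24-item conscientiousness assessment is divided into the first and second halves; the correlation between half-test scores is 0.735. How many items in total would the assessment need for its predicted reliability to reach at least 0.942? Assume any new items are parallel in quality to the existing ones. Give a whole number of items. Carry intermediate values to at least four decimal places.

Corrected full-test reliability: r_full = 2 × 0.735 / (1 + 0.735) ≈ 0.8473
Solve Spearman-Brown for n: n = 0.942(1 − 0.8473) / [0.8473(1 − 0.942)] = 2.9270
Items = 2.9270 × 24 ≈ 70.25 → 71

71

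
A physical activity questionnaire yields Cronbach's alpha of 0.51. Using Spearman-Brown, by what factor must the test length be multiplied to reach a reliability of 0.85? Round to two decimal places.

Invert Spearman-Brown to solve for n:
n = r*(1 − r) / [ r (1 − r*) ]
n = 0.85 × (1 − 0.51) / [ 0.51 × (1 − 0.85) ]
  = 0.4165 / 0.0765 = 5.4444

5.44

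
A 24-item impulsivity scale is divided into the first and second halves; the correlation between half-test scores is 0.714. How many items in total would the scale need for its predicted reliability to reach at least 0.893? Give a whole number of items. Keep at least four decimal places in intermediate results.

41

r_full = 2(0.714)/(1 + 0.714) = 0.8331
n = r_tgt(1 − r_full) / [r_full(1 − r_tgt)] = 0.893 × 0.1669 / (0.8331 × 0.107) ≈ 1.6720
Items = 1.6720 × 24 ≈ 40.13 → 41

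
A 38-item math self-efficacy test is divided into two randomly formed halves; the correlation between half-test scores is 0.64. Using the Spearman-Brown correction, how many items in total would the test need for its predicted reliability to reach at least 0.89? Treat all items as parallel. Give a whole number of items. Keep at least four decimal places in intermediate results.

r_full = 2(0.64)/(1 + 0.64) = 0.7805
Solve Spearman-Brown for n: n = 0.89(1 − 0.7805) / [0.7805(1 − 0.89)] = 2.2754
Required items = 2.2754 × 38 = 86.47, so 87 items.

87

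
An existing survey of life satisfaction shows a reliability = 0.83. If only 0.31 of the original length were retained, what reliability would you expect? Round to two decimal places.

0.60

Apply the Spearman-Brown prophecy formula, r' = nr / [1 + (n − 1)r]:
r_new = (0.31 × 0.83) / (1 + (0.31 − 1) × 0.83)
     = 0.2573 / 0.4273 = 0.6022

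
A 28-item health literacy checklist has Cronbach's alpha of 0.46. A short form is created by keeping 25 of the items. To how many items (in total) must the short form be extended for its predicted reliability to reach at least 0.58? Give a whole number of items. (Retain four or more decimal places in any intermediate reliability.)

46

Short-form reliability: n = 25/28 = 0.8929; r_25 = n·r/(1+(n−1)r) ≈ 0.4320
Then solve for n' with r_old = 0.4320, r_target = 0.58: n' = 0.58(1 − 0.4320)/[0.4320(1 − 0.58)] = 1.8157
Items = 1.8157 × 25 ≈ 45.39 → 46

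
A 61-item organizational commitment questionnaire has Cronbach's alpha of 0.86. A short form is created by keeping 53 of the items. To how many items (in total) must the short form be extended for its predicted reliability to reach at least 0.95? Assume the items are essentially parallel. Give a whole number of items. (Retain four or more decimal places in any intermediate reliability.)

189

Short-form reliability: n = 53/61 = 0.8689; r_53 = n·r/(1+(n−1)r) ≈ 0.8422
Then solve for n' with r_old = 0.8422, r_target = 0.95: n' = 0.95(1 − 0.8422)/[0.8422(1 − 0.95)] = 3.5600
Total items = 3.5600 × 53 = 188.68, rounded up to 189.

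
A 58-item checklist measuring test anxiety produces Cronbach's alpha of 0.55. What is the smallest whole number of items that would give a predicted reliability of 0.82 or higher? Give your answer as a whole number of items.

217

Rearranging the Spearman-Brown formula for n,
n = r_target (1 − r_old) / [ r_old (1 − r_target) ]
n = 0.82(1 − 0.55) / [0.55(1 − 0.82)]
n = 0.3690 / 0.0990 ≈ 3.7273
Items needed = n × 58 = 3.7273 × 58 ≈ 216.18 → round up to 217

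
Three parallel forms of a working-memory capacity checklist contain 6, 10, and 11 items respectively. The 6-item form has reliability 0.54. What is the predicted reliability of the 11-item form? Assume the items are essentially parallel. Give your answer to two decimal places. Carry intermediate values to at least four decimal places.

Only the ratio of lengths matters: n = 11/6 = 1.8333
r_{11} = n·r / (1 + (n − 1)·r) = 0.9900 / 1.4500 ≈ 0.6828

0.68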